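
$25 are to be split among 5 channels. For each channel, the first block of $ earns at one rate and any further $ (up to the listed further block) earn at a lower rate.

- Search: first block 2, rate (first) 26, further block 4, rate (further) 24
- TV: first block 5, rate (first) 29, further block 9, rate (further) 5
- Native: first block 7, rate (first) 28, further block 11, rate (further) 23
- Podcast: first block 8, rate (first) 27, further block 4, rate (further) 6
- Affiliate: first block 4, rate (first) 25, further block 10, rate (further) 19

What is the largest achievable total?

684

Order all 10 blocks by rate: TV/tier1 29 > Native/tier1 28 > Podcast/tier1 27 > Search/tier1 26 > Affiliate/tier1 25 > Search/tier2 24 > Native/tier2 23 > Affiliate/tier2 19 > Podcast/tier2 6 > TV/tier2 5.
TV/tier1 (29): +5 ; 20 left.
Native tier1 at 28: fill all 7 ; 13 left.
Fill Podcast tier1 block (8 at 27) ; 5 left.
Search tier1 at 26: fill all 2 ; 3 left.
3 remain; put them into Affiliate tier1 at 25.
Total = 29×5 + 28×7 + 27×8 + 26×2 + 25×3 = 684.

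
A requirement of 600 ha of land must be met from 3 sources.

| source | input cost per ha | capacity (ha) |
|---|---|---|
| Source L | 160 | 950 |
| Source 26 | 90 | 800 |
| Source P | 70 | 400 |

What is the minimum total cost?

46000

Fill from the cheapest source first.
Source P at 70: take all 400 ha ; 200 still needed.
Source 26 (90): take the remaining 200 ; done.
Source L: unused.
Cost = 400×70 + 200×90 = 46000.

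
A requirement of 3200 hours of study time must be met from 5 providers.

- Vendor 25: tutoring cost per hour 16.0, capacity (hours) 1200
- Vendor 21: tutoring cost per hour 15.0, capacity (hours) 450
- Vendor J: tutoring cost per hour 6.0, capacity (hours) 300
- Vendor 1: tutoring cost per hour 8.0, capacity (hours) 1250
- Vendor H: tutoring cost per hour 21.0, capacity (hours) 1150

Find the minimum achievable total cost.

Cheapest first:
Vendor J at 6.0: take all 300 hours — 2900 still needed.
Vendor 1 (8.0): use full 1250 — 1650 hours to go.
Vendor 21 at 15.0: take all 450 hours — 1200 still needed.
Take 1200 from Vendor 25 at 16.0 — need 0 more.
Vendor H: unused.
Cost = 300×6.0 + 1250×8.0 + 450×15.0 + 1200×16.0 = 37750.

37750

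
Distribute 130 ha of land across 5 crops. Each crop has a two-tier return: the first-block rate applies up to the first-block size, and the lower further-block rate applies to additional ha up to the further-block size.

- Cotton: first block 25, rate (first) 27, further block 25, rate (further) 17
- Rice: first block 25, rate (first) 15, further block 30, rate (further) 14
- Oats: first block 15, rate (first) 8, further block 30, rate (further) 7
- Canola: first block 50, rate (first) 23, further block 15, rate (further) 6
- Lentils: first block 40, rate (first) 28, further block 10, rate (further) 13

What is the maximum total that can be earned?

3200

Treat each block as its own option and order by rate: Lentils/tier1 28 > Cotton/tier1 27 > Canola/tier1 23 > Cotton/tier2 17 > Rice/tier1 15 > Rice/tier2 14 > Lentils/tier2 13 > Oats/tier1 8 > Oats/tier2 7 > Canola/tier2 6.
Lentils tier1 at 28: fill all 40 → 90 left.
Cotton tier1 at 27: fill all 25 → 65 left.
Canola/tier1 (23): +50 → 15 left.
15 remain; put them into Cotton tier2 at 17.
Total = 28×40 + 27×25 + 23×50 + 17×15 = 3200.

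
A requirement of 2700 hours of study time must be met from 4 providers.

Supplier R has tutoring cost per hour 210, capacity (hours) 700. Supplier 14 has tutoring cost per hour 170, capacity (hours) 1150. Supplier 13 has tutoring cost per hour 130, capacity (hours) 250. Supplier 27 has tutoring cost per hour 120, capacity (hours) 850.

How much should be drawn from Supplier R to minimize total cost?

Fill from the cheapest provider first.
Supplier 27 at 120: take all 850 hours — 1850 still needed.
Supplier 13 (130): use full 250 — 1600 hours to go.
Take 1150 from Supplier 14 at 170 — need 450 more.
Take 450 from Supplier R at 210 to finish.

450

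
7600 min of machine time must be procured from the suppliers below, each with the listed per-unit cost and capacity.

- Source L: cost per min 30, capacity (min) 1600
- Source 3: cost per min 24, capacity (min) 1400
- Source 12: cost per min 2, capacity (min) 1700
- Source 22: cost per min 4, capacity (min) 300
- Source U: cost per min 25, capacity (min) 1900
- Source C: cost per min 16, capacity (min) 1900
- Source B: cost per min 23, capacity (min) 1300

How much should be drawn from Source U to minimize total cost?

1000

Use suppliers in increasing cost order.
Take 1700 from Source 12 at 2 — need 5900 more.
Source 22 (4): use full 300 — 5600 min to go.
Source C (16): use full 1900 — 3700 min to go.
Take 1300 from Source B at 23 — need 2400 more.
Source 3 at 24: take all 1400 min — 1000 still needed.
Take 1000 from Source U at 25 to finish.
Source L: unused.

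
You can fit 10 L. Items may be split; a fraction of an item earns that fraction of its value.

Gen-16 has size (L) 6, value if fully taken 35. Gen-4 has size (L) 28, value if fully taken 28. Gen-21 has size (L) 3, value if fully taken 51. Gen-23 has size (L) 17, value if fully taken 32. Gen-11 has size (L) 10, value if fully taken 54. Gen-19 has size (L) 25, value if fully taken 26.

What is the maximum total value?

Sort by value density: Gen-21 51/3≈17, Gen-16 35/6≈5.83, Gen-11 54/10≈5.4, Gen-23 32/17≈1.88, Gen-19 26/25≈1.04, Gen-4 28/28≈1.
Take all of Gen-21 (3 L, value 51) → 7 L left.
Take all of Gen-16 (6 L, value 35) → 1 L left.
Only 1 L remain; take 1/10 of Gen-11 for value 54×1/10 = 5.4.
Total value = 91.4.

91.4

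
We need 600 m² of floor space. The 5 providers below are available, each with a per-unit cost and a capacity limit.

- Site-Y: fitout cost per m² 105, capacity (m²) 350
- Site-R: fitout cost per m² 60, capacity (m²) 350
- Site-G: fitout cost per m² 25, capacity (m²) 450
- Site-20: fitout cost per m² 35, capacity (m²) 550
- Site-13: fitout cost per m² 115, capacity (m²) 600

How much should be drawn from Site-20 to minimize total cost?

150

Use providers in increasing cost order.
Site-G at 25: take all 450 m² → 150 still needed.
Take 150 from Site-20 at 35 to finish.
Site-R, Site-Y, Site-13: unused.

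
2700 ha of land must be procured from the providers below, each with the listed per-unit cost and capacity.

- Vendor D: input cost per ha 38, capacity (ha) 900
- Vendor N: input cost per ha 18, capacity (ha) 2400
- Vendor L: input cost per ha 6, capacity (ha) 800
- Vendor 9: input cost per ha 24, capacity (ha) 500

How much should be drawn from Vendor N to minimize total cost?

1900

Cheapest first:
Vendor L at 6: take all 800 ha → 1900 still needed.
Vendor N at 18: take 1900 of its 2400 → requirement met.
Vendor 9, Vendor D: unused.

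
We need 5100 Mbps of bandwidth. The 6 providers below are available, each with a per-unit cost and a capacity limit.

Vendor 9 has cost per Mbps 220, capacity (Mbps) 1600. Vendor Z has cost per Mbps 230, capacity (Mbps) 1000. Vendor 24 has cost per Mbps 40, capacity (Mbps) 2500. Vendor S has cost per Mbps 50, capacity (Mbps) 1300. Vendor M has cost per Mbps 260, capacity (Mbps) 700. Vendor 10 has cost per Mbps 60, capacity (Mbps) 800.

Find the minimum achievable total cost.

Cheapest first:
Vendor 24 at 40: take all 2500 Mbps ; 2600 still needed.
Vendor S (50): use full 1300 ; 1300 Mbps to go.
Vendor 10 at 60: take all 800 Mbps ; 500 still needed.
Vendor 9 at 220: take 500 of its 1600 ; requirement met.
Vendor Z, Vendor M: unused.
Cost = 2500×40 + 1300×50 + 800×60 + 500×220 = 323000.

323000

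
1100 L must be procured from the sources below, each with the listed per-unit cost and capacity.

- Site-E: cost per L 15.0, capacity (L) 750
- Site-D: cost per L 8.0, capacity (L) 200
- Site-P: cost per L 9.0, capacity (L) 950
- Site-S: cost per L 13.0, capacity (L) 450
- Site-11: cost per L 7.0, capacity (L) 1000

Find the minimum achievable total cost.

7800

Cheapest first:
Take 1000 from Site-11 at 7.0 ; need 100 more.
Site-D (8.0): take the remaining 100 ; done.
Site-P, Site-S, Site-E: unused.
Cost = 1000×7.0 + 100×8.0 = 7800.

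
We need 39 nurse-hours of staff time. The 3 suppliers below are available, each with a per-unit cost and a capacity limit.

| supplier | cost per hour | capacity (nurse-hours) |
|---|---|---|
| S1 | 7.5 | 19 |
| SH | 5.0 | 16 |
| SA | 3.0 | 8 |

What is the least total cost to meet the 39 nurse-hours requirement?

216.5

Use suppliers in increasing cost order.
SA at 3.0: take all 8 nurse-hours → 31 still needed.
Take 16 from SH at 5.0 → need 15 more.
S1 (7.5): take the remaining 15 → done.
Cost = 8×3.0 + 16×5.0 + 15×7.5 = 216.5.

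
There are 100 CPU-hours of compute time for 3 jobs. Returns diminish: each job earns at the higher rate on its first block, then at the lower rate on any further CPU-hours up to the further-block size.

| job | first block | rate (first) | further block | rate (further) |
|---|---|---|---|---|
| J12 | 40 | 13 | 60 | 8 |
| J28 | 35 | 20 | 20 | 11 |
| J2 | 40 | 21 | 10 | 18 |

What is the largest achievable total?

1915

Rank every tier by rate: J2/T1 21 > J28/T1 20 > J2/T2 18 > J12/T1 13 > J28/T2 11 > J12/T2 8.
Fill J2 T1 block (40 at 21) → 60 left.
J28/T1 (20): +35 → 25 left.
J2 T2 at 18: fill all 10 → 15 left.
J12/T1: +15 of 40 at 13; pool empty.
Total = 21×40 + 20×35 + 18×10 + 13×15 = 1915.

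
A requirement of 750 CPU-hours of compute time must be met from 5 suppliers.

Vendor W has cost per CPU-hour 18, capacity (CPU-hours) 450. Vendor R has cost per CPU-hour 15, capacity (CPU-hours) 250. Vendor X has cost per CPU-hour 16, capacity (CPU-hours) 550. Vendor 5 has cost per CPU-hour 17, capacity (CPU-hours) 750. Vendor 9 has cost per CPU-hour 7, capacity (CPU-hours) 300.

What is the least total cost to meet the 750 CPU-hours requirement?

Fill from the cheapest supplier first.
Vendor 9 at 7: take all 300 CPU-hours — 450 still needed.
Take 250 from Vendor R at 15 — need 200 more.
Take 200 from Vendor X at 16 to finish.
Vendor 5, Vendor W: unused.
Cost = 300×7 + 250×15 + 200×16 = 9050.

9050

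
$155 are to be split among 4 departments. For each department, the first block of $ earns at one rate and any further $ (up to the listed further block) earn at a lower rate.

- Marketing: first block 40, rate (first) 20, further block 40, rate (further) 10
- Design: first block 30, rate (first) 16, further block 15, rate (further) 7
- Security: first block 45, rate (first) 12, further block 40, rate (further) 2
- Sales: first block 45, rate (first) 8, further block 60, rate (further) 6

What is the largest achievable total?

2220

Rank every tier by rate: Marketing/tier1 20 > Design/tier1 16 > Security/tier1 12 > Marketing/tier2 10 > Sales/tier1 8 > Design/tier2 7 > Sales/tier2 6 > Security/tier2 2.
Marketing tier1 at 20: fill all 40 ; 115 left.
Design tier1 at 16: fill all 30 ; 85 left.
Fill Security tier1 block (45 at 12) ; 40 left.
Marketing tier2 at 10: fill all 40 ; 0 left.
Total = 20×40 + 16×30 + 12×45 + 10×40 = 2220.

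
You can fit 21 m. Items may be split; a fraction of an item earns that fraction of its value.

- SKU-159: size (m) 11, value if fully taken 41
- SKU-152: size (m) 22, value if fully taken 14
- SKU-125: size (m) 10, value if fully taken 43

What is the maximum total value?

84

Rank by value-to-size ratio: SKU-125 43/10≈4.3, SKU-159 41/11≈3.73, SKU-152 14/22≈0.636.
Take all of SKU-125 (10 m, value 43) → 11 m left.
Take all of SKU-159 (11 m, value 41) → 0 m left.
Total value = 84.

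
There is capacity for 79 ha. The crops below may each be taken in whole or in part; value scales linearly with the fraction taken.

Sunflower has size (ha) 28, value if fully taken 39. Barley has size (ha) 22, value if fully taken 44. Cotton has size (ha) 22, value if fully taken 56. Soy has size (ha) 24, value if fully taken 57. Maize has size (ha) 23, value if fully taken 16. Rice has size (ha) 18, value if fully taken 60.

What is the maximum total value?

Rank by value-to-size ratio: Rice 60/18≈3.33, Cotton 56/22≈2.55, Soy 57/24≈2.38, Barley 44/22≈2, Sunflower 39/28≈1.39, Maize 16/23≈0.696.
Take all of Rice (18 ha, value 60) ; 61 ha left.
Take all of Cotton (22 ha, value 56) ; 39 ha left.
Take all of Soy (24 ha, value 57) ; 15 ha left.
15 ha left: a 15/22 share of Barley gives 44×15/22 = 30.
Total value = 203.

203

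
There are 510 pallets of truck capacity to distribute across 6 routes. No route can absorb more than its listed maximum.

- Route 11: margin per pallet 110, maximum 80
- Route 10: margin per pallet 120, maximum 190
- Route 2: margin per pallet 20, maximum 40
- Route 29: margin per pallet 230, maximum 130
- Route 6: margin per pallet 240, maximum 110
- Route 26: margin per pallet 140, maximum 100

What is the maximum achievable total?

90700

Rank by margin per pallet: Route 6 240 > Route 29 230 > Route 26 140 > Route 10 120 > Route 11 110 > Route 2 20.
Route 6: +110 to 110 (cap) → 400 left.
Route 29: +130 to 130 (cap) → 270 left.
Route 26 takes 100 to reach its cap of 100 → 170 left.
Route 10: +170 (room for 190) → 170. Pool exhausted.
Total = 120×170 + 230×130 + 240×110 + 140×100 = 90700.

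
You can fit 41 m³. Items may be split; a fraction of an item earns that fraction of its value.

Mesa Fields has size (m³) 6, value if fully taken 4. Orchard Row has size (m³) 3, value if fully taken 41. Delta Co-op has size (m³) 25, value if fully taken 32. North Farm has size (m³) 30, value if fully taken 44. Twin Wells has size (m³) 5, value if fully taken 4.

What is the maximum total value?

Rank by value-to-size ratio: Orchard Row 41/3≈13.7, North Farm 44/30≈1.47, Delta Co-op 32/25≈1.28, Twin Wells 4/5≈0.8, Mesa Fields 4/6≈0.667.
Orchard Row: take in full, 3 m³ for value 41 ; 38 left.
All 30 m³ of North Farm fit (value 44) ; 8 remain.
8 m³ left: a 8/25 share of Delta Co-op gives 32×8/25 = 10.24.
Total value = 95.24.

95.24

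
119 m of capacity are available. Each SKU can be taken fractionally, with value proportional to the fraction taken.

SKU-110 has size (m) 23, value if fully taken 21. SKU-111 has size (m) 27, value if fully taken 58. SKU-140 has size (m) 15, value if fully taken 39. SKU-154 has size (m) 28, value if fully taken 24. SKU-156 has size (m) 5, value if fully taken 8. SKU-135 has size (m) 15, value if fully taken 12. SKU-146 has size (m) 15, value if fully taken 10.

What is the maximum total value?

166

Sort by value density: SKU-140 39/15≈2.6, SKU-111 58/27≈2.15, SKU-156 8/5≈1.6, SKU-110 21/23≈0.913, SKU-154 24/28≈0.857, SKU-135 12/15≈0.8, SKU-146 10/15≈0.667.
All 15 m of SKU-140 fit (value 39) → 104 remain.
SKU-111: take in full, 27 m for value 58 → 77 left.
Take all of SKU-156 (5 m, value 8) → 72 m left.
All 23 m of SKU-110 fit (value 21) → 49 remain.
Take all of SKU-154 (28 m, value 24) → 21 m left.
SKU-135: take in full, 15 m for value 12 → 6 left.
Only 6 m remain; take 6/15 of SKU-146 for value 10×6/15 = 4.
Total value = 166.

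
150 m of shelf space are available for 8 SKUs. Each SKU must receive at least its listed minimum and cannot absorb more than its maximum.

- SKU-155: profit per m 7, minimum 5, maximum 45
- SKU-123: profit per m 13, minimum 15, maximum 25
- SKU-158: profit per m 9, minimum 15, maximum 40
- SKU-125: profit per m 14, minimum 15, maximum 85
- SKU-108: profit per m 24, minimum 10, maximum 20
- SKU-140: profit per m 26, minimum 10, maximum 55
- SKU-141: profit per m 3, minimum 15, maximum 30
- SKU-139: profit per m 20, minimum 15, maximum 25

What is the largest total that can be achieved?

2710

Meeting every minimum uses 5+15+15+15+10+10+15+15 = 100 m, leaving 50.
Rank by profit per m: SKU-140 26 > SKU-108 24 > SKU-139 20 > SKU-125 14 > SKU-123 13 > SKU-158 9 > SKU-155 7 > SKU-141 3.
Give SKU-140 45 more to hit its cap of 55 → 5 left.
SKU-108 has room for 10 more but only 5 remain, so it gets 15.
Total = 7×5 + 13×15 + 9×15 + 14×15 + 24×15 + 26×55 + 3×15 + 20×15 = 2710.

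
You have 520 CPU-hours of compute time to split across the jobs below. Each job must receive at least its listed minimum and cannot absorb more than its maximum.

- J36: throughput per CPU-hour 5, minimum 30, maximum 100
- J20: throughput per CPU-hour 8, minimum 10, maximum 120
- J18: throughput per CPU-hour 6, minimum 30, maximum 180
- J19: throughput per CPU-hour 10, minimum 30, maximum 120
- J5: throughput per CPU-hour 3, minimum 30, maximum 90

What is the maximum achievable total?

3680

Meeting every minimum uses 30+10+30+30+30 = 130 CPU-hours, leaving 390.
Order the jobs by throughput per CPU-hour: J19 10 > J20 8 > J18 6 > J36 5 > J5 3.
J19: +90 to 120 (cap) → 300 left.
J20: +110 to 120 (cap) → 190 left.
J18 takes 150 more to reach its cap of 180 → 40 left.
Only 40 left; J36 takes them to reach 70.
Total = 5×70 + 8×120 + 6×180 + 10×120 + 3×30 = 3680.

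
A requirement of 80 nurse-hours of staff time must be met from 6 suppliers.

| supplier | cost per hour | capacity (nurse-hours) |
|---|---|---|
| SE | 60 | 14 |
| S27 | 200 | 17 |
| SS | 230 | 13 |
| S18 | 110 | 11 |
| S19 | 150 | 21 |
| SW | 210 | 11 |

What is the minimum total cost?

12290

Use suppliers in increasing cost order.
Take 14 from SE at 60 → need 66 more.
S18 (110): use full 11 → 55 nurse-hours to go.
S19 at 150: take all 21 nurse-hours → 34 still needed.
Take 17 from S27 at 200 → need 17 more.
Take 11 from SW at 210 → need 6 more.
SS at 230: take 6 of its 13 → requirement met.
Cost = 14×60 + 11×110 + 21×150 + 17×200 + 11×210 + 6×230 = 12290.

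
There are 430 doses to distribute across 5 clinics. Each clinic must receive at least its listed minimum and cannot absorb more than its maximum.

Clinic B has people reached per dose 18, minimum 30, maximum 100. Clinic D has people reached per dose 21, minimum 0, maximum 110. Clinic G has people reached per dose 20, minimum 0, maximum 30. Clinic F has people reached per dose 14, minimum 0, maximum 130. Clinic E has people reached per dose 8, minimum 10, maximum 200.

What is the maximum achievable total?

Meeting every minimum uses 30+0+0+0+10 = 40 doses, leaving 390.
Highest people reached per dose first: Clinic D 21 > Clinic G 20 > Clinic B 18 > Clinic F 14 > Clinic E 8.
Clinic D: +110 to 110 (cap) → 280 left.
Clinic G takes 30 more to reach its cap of 30 → 250 left.
Clinic B takes 70 more to reach its cap of 100 → 180 left.
Give Clinic F 130 more to hit its cap of 130 → 50 left.
Only 50 left; Clinic E takes them to reach 60.
Total = 18×100 + 21×110 + 20×30 + 14×130 + 8×60 = 7010.

7010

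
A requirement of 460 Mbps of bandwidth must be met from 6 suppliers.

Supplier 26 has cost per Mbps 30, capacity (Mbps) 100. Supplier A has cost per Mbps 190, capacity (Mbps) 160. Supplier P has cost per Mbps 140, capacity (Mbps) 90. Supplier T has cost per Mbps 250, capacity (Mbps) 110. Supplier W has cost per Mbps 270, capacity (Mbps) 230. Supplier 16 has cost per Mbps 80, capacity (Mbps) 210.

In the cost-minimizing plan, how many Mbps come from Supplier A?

Fill from the cheapest supplier first.
Supplier 26 (30): use full 100 ; 360 Mbps to go.
Supplier 16 at 80: take all 210 Mbps ; 150 still needed.
Supplier P at 140: take all 90 Mbps ; 60 still needed.
Supplier A (190): take the remaining 60 ; done.
Supplier T, Supplier W: unused.

60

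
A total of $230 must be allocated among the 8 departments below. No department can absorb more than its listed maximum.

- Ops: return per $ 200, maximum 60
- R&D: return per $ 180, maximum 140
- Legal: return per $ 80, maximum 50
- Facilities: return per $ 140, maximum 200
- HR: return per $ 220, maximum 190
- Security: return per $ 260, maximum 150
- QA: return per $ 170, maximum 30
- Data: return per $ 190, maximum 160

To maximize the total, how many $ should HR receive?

80

Rank by return per $: Security 260 > HR 220 > Ops 200 > Data 190 > R&D 180 > QA 170 > Facilities 140 > Legal 80.
Give Security 150 to hit its cap of 150 — 80 left.
HR: +80 (room for 190) → 80. Pool exhausted.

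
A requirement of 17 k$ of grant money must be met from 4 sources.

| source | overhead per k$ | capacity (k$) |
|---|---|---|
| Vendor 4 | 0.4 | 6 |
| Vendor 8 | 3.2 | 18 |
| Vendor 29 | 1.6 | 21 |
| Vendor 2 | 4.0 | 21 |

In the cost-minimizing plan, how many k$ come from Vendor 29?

11

Fill from the cheapest source first.
Vendor 4 (0.4): use full 6 → 11 k$ to go.
Vendor 29 (1.6): take the remaining 11 → done.
Vendor 8, Vendor 2: unused.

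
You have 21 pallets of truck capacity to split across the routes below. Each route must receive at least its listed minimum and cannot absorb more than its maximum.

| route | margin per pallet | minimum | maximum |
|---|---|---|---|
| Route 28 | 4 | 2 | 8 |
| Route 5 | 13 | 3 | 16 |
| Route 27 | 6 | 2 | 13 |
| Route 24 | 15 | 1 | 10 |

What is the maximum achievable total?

Meeting every minimum uses 2+3+2+1 = 8 pallets, leaving 13.
Highest margin per pallet first: Route 24 15 > Route 5 13 > Route 27 6 > Route 28 4.
Route 24 takes 9 more to reach its cap of 10 → 4 left.
Route 5 has room for 13 more but only 4 remain, so it gets 7.
Total = 4×2 + 13×7 + 6×2 + 15×10 = 261.

261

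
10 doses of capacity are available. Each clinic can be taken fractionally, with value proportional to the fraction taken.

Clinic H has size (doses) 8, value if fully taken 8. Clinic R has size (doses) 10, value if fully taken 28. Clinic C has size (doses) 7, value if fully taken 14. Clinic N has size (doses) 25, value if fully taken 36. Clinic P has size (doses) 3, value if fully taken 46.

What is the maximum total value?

65.6

Rank by value-to-size ratio: Clinic P 46/3≈15.3, Clinic R 28/10≈2.8, Clinic C 14/7≈2, Clinic N 36/25≈1.44, Clinic H 8/8≈1.
All 3 doses of Clinic P fit (value 46) ; 7 remain.
Fill the last 7 doses with part of Clinic R: 7/10 of it earns 19.6.
Total value = 65.6.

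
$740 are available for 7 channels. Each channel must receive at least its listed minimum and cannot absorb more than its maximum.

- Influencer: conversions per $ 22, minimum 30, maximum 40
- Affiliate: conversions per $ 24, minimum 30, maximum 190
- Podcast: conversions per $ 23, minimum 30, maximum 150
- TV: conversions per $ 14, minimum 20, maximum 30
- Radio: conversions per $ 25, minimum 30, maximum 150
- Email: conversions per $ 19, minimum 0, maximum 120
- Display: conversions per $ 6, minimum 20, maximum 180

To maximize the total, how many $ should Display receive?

Meeting every minimum uses 30+30+30+20+30+0+20 = 160 $, leaving 580.
Rank by conversions per $: Radio 25 > Affiliate 24 > Podcast 23 > Influencer 22 > Email 19 > TV 14 > Display 6.
Radio: +120 to 150 (cap) — 460 left.
Affiliate: +160 to 190 (cap) — 300 left.
Give Podcast 120 more to hit its cap of 150 — 180 left.
Influencer takes 10 more to reach its cap of 40 — 170 left.
Email: +120 to 120 (cap) — 50 left.
TV: +10 to 30 (cap) — 40 left.
Only 40 left; Display takes them to reach 60.

60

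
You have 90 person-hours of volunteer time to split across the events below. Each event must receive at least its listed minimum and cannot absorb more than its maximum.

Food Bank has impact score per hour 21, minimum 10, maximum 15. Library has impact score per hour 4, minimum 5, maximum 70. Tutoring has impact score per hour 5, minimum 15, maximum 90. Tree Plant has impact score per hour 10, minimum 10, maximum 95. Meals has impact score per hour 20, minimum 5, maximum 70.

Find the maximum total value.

Meeting every minimum uses 10+5+15+10+5 = 45 person-hours, leaving 45.
Order the events by impact score per hour: Food Bank 21 > Meals 20 > Tree Plant 10 > Tutoring 5 > Library 4.
Food Bank takes 5 more to reach its cap of 15 — 40 left.
Only 40 left; Meals takes them to reach 45.
Total = 21×15 + 4×5 + 5×15 + 10×10 + 20×45 = 1410.

1410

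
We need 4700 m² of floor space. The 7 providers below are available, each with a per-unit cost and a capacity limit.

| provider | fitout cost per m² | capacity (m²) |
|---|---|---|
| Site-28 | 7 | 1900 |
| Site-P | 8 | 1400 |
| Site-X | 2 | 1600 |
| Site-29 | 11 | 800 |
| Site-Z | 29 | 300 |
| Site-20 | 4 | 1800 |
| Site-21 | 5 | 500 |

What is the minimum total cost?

Fill from the cheapest provider first.
Site-X (2): use full 1600 → 3100 m² to go.
Site-20 at 4: take all 1800 m² → 1300 still needed.
Take 500 from Site-21 at 5 → need 800 more.
Site-28 at 7: take 800 of its 1900 → requirement met.
Site-P, Site-29, Site-Z: unused.
Cost = 1600×2 + 1800×4 + 500×5 + 800×7 = 18500.

18500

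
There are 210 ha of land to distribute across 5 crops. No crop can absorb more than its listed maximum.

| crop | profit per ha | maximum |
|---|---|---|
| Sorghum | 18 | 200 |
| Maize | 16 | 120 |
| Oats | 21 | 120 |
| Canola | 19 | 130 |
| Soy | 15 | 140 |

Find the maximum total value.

4230

Order the crops by profit per ha: Oats 21 > Canola 19 > Sorghum 18 > Maize 16 > Soy 15.
Give Oats 120 to hit its cap of 120 → 90 left.
Canola has room for 130 but only 90 remain, so it gets 90.
Total = 21×120 + 19×90 = 4230.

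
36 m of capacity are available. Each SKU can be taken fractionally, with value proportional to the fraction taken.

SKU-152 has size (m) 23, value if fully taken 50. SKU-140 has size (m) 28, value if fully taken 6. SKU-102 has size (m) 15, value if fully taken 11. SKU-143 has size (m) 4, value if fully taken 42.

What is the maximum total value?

Best value per unit of size first: SKU-143 42/4≈10.5, SKU-152 50/23≈2.17, SKU-102 11/15≈0.733, SKU-140 6/28≈0.214.
Take all of SKU-143 (4 m, value 42) ; 32 m left.
Take all of SKU-152 (23 m, value 50) ; 9 m left.
Fill the last 9 m with part of SKU-102: 9/15 of it earns 6.6.
Total value = 98.6.

98.6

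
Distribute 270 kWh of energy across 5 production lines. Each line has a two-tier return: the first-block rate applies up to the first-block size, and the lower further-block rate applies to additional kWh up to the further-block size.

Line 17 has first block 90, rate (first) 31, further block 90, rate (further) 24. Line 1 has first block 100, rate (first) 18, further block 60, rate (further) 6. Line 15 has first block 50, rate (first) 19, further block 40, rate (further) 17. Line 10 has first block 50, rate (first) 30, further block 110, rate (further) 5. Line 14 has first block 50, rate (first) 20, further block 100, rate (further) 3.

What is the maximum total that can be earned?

7250

Treat each block as its own option and order by rate: Line 17/tier1 31 > Line 10/tier1 30 > Line 17/tier2 24 > Line 14/tier1 20 > Line 15/tier1 19 > Line 1/tier1 18 > Line 15/tier2 17 > Line 1/tier2 6 > Line 10/tier2 5 > Line 14/tier2 3.
Line 17/tier1 (31): +90 ; 180 left.
Line 10/tier1 (30): +50 ; 130 left.
Line 17/tier2 (24): +90 ; 40 left.
Line 14/tier1: +40 of 50 at 20; pool empty.
Total = 31×90 + 30×50 + 24×90 + 20×40 = 7250.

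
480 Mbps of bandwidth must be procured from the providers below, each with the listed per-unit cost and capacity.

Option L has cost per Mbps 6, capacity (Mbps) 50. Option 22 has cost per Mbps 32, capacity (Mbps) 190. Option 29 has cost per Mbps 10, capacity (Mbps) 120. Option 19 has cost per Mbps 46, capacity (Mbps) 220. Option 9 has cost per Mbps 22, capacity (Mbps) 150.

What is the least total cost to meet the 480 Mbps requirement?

9920

Cheapest first:
Option L (6): use full 50 — 430 Mbps to go.
Option 29 at 10: take all 120 Mbps — 310 still needed.
Option 9 (22): use full 150 — 160 Mbps to go.
Option 22 (32): take the remaining 160 — done.
Option 19: unused.
Cost = 50×6 + 120×10 + 150×22 + 160×32 = 9920.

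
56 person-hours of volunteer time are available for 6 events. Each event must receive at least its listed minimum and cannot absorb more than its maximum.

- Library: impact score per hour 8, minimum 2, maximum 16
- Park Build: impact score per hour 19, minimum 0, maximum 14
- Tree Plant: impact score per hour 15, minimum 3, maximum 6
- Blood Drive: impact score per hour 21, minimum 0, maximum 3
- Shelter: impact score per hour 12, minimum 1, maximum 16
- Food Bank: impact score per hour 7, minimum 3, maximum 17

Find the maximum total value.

Meeting every minimum uses 2+0+3+0+1+3 = 9 person-hours, leaving 47.
Rank by impact score per hour: Blood Drive 21 > Park Build 19 > Tree Plant 15 > Shelter 12 > Library 8 > Food Bank 7.
Give Blood Drive 3 more to hit its cap of 3 — 44 left.
Give Park Build 14 more to hit its cap of 14 — 30 left.
Tree Plant: +3 to 6 (cap) — 27 left.
Shelter takes 15 more to reach its cap of 16 — 12 left.
Library has room for 14 more but only 12 remain, so it gets 14.
Total = 8×14 + 19×14 + 15×6 + 21×3 + 12×16 + 7×3 = 744.

744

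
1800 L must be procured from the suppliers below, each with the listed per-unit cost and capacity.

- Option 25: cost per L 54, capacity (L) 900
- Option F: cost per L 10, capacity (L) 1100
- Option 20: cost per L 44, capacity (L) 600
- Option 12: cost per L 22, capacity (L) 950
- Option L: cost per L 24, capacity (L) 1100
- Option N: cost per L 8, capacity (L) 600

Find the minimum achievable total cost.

Fill from the cheapest supplier first.
Option N at 8: take all 600 L — 1200 still needed.
Take 1100 from Option F at 10 — need 100 more.
Take 100 from Option 12 at 22 to finish.
Option L, Option 20, Option 25: unused.
Cost = 600×8 + 1100×10 + 100×22 = 18000.

18000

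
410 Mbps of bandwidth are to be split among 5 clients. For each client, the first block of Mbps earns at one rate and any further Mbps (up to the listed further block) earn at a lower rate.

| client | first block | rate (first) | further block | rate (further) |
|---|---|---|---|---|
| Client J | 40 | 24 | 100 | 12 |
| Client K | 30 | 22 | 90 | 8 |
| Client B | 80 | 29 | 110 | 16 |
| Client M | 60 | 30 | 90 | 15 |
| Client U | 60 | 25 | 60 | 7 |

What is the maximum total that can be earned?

Treat each block as its own option and order by rate: Client M/T1 30 > Client B/T1 29 > Client U/T1 25 > Client J/T1 24 > Client K/T1 22 > Client B/T2 16 > Client M/T2 15 > Client J/T2 12 > Client K/T2 8 > Client U/T2 7.
Client M T1 at 30: fill all 60 ; 350 left.
Fill Client B T1 block (80 at 29) ; 270 left.
Fill Client U T1 block (60 at 25) ; 210 left.
Client J T1 at 24: fill all 40 ; 170 left.
Fill Client K T1 block (30 at 22) ; 140 left.
Fill Client B T2 block (110 at 16) ; 30 left.
30 remain; put them into Client M T2 at 15.
Total = 30×60 + 29×80 + 25×60 + 24×40 + 22×30 + 16×110 + 15×30 = 9450.

9450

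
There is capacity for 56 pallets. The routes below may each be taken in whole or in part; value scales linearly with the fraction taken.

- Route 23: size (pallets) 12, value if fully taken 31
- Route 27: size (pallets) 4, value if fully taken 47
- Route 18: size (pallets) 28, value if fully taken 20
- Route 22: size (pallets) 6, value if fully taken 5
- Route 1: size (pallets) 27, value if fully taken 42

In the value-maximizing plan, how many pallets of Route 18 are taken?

Best value per unit of size first: Route 27 47/4≈11.8, Route 23 31/12≈2.58, Route 1 42/27≈1.56, Route 22 5/6≈0.833, Route 18 20/28≈0.714.
All 4 pallets of Route 27 fit (value 47) — 52 remain.
Route 23: take in full, 12 pallets for value 31 — 40 left.
All 27 pallets of Route 1 fit (value 42) — 13 remain.
All 6 pallets of Route 22 fit (value 5) — 7 remain.
Fill the last 7 pallets with part of Route 18: 7/28 of it earns 5.

7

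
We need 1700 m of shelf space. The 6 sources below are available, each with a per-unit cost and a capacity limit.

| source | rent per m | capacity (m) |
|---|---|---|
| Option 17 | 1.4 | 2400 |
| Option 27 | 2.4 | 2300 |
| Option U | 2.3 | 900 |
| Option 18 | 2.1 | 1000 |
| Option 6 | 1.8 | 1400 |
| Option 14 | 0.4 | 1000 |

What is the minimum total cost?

Use sources in increasing cost order.
Option 14 at 0.4: take all 1000 m ; 700 still needed.
Take 700 from Option 17 at 1.4 to finish.
Option 6, Option 18, Option U, Option 27: unused.
Cost = 1000×0.4 + 700×1.4 = 1380.

1380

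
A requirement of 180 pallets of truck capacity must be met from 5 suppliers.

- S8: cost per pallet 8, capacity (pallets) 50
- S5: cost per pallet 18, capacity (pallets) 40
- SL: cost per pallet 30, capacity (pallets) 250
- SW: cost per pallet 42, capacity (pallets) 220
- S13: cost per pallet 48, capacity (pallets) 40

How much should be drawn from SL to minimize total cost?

90

Use suppliers in increasing cost order.
S8 (8): use full 50 ; 130 pallets to go.
S5 (18): use full 40 ; 90 pallets to go.
SL at 30: take 90 of its 250 ; requirement met.
SW, S13: unused.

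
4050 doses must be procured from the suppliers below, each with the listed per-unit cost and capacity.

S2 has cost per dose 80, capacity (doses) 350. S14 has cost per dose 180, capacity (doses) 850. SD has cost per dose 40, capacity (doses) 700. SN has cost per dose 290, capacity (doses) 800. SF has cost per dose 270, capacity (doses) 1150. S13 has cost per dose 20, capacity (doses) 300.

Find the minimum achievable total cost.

Fill from the cheapest supplier first.
S13 (20): use full 300 → 3750 doses to go.
SD at 40: take all 700 doses → 3050 still needed.
S2 (80): use full 350 → 2700 doses to go.
S14 (180): use full 850 → 1850 doses to go.
Take 1150 from SF at 270 → need 700 more.
SN (290): take the remaining 700 → done.
Cost = 300×20 + 700×40 + 350×80 + 850×180 + 1150×270 + 700×290 = 728500.

728500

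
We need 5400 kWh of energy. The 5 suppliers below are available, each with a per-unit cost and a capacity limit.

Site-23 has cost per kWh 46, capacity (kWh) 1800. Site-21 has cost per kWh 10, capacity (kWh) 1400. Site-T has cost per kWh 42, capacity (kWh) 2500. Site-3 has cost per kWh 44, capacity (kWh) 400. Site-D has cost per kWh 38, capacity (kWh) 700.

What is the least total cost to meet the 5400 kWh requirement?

181600

Use suppliers in increasing cost order.
Site-21 at 10: take all 1400 kWh — 4000 still needed.
Take 700 from Site-D at 38 — need 3300 more.
Site-T (42): use full 2500 — 800 kWh to go.
Take 400 from Site-3 at 44 — need 400 more.
Site-23 at 46: take 400 of its 1800 — requirement met.
Cost = 1400×10 + 700×38 + 2500×42 + 400×44 + 400×46 = 181600.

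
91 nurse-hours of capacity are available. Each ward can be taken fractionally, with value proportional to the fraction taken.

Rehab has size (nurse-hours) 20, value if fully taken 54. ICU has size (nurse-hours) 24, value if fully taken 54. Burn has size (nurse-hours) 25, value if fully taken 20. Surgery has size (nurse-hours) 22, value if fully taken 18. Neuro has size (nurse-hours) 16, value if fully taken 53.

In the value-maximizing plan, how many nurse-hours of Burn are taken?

Sort by value density: Neuro 53/16≈3.31, Rehab 54/20≈2.7, ICU 54/24≈2.25, Surgery 18/22≈0.818, Burn 20/25≈0.8.
Neuro: take in full, 16 nurse-hours for value 53 ; 75 left.
Rehab: take in full, 20 nurse-hours for value 54 ; 55 left.
Take all of ICU (24 nurse-hours, value 54) ; 31 nurse-hours left.
Surgery: take in full, 22 nurse-hours for value 18 ; 9 left.
Fill the last 9 nurse-hours with part of Burn: 9/25 of it earns 7.2.

9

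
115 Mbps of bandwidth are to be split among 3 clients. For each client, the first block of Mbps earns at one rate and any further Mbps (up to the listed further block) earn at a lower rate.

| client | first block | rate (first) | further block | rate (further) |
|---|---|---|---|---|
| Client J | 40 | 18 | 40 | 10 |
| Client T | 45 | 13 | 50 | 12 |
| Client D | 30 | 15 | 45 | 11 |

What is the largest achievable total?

Treat each block as its own option and order by rate: Client J/first 18 > Client D/first 15 > Client T/first 13 > Client T/second 12 > Client D/second 11 > Client J/second 10.
Client J first at 18: fill all 40 ; 75 left.
Fill Client D first block (30 at 15) ; 45 left.
Client T/first (13): +45 ; 0 left.
Total = 18×40 + 15×30 + 13×45 = 1755.

1755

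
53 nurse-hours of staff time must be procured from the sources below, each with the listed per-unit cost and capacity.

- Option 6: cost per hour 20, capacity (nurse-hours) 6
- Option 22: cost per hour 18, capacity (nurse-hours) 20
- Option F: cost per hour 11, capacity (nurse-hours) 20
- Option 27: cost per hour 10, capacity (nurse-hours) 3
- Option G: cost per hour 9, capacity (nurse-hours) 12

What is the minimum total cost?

Cheapest first:
Option G at 9: take all 12 nurse-hours → 41 still needed.
Take 3 from Option 27 at 10 → need 38 more.
Take 20 from Option F at 11 → need 18 more.
Option 22 at 18: take 18 of its 20 → requirement met.
Option 6: unused.
Cost = 12×9 + 3×10 + 20×11 + 18×18 = 682.

682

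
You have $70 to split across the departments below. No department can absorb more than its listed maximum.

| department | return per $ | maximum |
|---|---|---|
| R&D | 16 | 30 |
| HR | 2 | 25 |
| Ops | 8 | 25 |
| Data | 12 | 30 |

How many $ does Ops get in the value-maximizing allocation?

Rank by return per $: R&D 16 > Data 12 > Ops 8 > HR 2.
R&D takes 30 to reach its cap of 30 → 40 left.
Give Data 30 to hit its cap of 30 → 10 left.
Only 10 left; Ops takes them to reach 10.

10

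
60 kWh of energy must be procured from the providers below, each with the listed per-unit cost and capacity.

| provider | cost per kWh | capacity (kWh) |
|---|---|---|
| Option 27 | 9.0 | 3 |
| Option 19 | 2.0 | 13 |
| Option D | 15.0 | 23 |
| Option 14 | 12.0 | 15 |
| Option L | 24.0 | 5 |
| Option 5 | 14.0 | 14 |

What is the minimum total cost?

Cheapest first:
Option 19 (2.0): use full 13 — 47 kWh to go.
Option 27 (9.0): use full 3 — 44 kWh to go.
Option 14 (12.0): use full 15 — 29 kWh to go.
Take 14 from Option 5 at 14.0 — need 15 more.
Option D (15.0): take the remaining 15 — done.
Option L: unused.
Cost = 13×2.0 + 3×9.0 + 15×12.0 + 14×14.0 + 15×15.0 = 654.

654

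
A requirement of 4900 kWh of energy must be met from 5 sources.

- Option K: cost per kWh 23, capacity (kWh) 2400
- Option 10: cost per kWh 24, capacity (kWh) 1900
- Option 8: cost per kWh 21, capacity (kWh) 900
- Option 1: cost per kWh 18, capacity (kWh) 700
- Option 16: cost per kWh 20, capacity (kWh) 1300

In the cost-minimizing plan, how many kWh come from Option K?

2000

Cheapest first:
Take 700 from Option 1 at 18 ; need 4200 more.
Option 16 at 20: take all 1300 kWh ; 2900 still needed.
Option 8 (21): use full 900 ; 2000 kWh to go.
Option K at 23: take 2000 of its 2400 ; requirement met.
Option 10: unused.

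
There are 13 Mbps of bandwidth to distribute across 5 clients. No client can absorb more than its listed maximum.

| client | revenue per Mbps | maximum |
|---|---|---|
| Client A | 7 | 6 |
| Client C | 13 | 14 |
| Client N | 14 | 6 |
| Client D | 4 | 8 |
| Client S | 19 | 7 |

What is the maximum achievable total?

217

Rank by revenue per Mbps: Client S 19 > Client N 14 > Client C 13 > Client A 7 > Client D 4.
Give Client S 7 to hit its cap of 7 → 6 left.
Give Client N 6 to hit its cap of 6 → 0 left.
Total = 14×6 + 19×7 = 217.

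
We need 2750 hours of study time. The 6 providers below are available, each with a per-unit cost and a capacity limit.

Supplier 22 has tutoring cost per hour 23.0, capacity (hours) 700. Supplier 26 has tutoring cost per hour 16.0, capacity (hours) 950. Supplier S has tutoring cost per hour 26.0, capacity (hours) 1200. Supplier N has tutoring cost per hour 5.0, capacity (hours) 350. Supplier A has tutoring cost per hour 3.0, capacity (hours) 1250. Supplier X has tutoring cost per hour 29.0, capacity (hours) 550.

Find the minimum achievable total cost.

Cheapest first:
Take 1250 from Supplier A at 3.0 — need 1500 more.
Take 350 from Supplier N at 5.0 — need 1150 more.
Supplier 26 at 16.0: take all 950 hours — 200 still needed.
Take 200 from Supplier 22 at 23.0 to finish.
Supplier S, Supplier X: unused.
Cost = 1250×3.0 + 350×5.0 + 950×16.0 + 200×23.0 = 25300.

25300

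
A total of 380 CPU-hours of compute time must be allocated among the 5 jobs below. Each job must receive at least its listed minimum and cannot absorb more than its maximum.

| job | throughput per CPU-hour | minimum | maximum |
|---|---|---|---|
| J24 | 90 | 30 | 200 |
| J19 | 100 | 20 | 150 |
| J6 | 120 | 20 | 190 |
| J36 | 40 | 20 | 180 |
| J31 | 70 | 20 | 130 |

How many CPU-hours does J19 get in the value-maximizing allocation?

120

Meeting every minimum uses 30+20+20+20+20 = 110 CPU-hours, leaving 270.
Highest throughput per CPU-hour first: J6 120 > J19 100 > J24 90 > J31 70 > J36 40.
Give J6 170 more to hit its cap of 190 → 100 left.
J19 has room for 130 more but only 100 remain, so it gets 120.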